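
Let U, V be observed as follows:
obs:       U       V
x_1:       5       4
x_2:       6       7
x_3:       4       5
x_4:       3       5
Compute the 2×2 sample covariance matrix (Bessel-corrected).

Step 1 — column means:
  mean(U) = (5 + 6 + 4 + 3) / 4 = 18/4 = 4.5
  mean(V) = (4 + 7 + 5 + 5) / 4 = 21/4 = 5.25

Step 2 — sample covariance S[i,j] = (1/(n-1)) · Σ_k (x_{k,i} - mean_i) · (x_{k,j} - mean_j), with n-1 = 3.
  S[U,U] = ((0.5)·(0.5) + (1.5)·(1.5) + (-0.5)·(-0.5) + (-1.5)·(-1.5)) / 3 = 5/3 = 1.6667
  S[U,V] = ((0.5)·(-1.25) + (1.5)·(1.75) + (-0.5)·(-0.25) + (-1.5)·(-0.25)) / 3 = 2.5/3 = 0.8333
  S[V,V] = ((-1.25)·(-1.25) + (1.75)·(1.75) + (-0.25)·(-0.25) + (-0.25)·(-0.25)) / 3 = 4.75/3 = 1.5833

S is symmetric (S[j,i] = S[i,j]). Assembling:

S = [[1.6667, 0.8333],
 [0.8333, 1.5833]]


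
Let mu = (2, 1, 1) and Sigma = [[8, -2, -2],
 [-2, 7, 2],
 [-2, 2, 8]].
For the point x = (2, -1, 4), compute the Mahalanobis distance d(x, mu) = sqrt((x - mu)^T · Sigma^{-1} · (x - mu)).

Step 1 — centre the observation: (x - mu) = (0, -2, 3).

Step 2 — invert Sigma (cofactor / det for 3×3, or solve directly):
  Sigma^{-1} = [[0.1398, 0.0323, 0.0269],
 [0.0323, 0.1613, -0.0323],
 [0.0269, -0.0323, 0.1398]].

Step 3 — form the quadratic (x - mu)^T · Sigma^{-1} · (x - mu):
  Sigma^{-1} · (x - mu) = (0.0161, -0.4194, 0.4839).
  (x - mu)^T · [Sigma^{-1} · (x - mu)] = (0)·(0.0161) + (-2)·(-0.4194) + (3)·(0.4839) = 2.2903.

Step 4 — take square root: d = √(2.2903) ≈ 1.5134.

d(x, mu) = √(2.2903) ≈ 1.5134


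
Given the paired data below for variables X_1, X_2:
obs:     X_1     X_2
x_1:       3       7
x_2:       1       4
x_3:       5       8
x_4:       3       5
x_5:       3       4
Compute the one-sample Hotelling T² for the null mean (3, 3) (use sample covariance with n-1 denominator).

Step 1 — sample mean vector:
  mean(X_1) = (3 + 1 + 5 + 3 + 3) / 5 = 15/5 = 3
  mean(X_2) = (7 + 4 + 8 + 5 + 4) / 5 = 28/5 = 5.6
  x̄ = (3, 5.6),  deviation x̄ - mu_0 = (3, 5.6) - (3, 3) = (0, 2.6).

Step 2 — sample covariance matrix, S[i,j] = (1/(n-1)) · Σ_k (x_{k,i} - mean_i) · (x_{k,j} - mean_j), divisor n-1 = 4:
  S[X_1,X_1] = ((0)·(0) + (-2)·(-2) + (2)·(2) + (0)·(0) + (0)·(0)) / 4 = 8/4 = 2
  S[X_1,X_2] = ((0)·(1.4) + (-2)·(-1.6) + (2)·(2.4) + (0)·(-0.6) + (0)·(-1.6)) / 4 = 8/4 = 2
  S[X_2,X_2] = ((1.4)·(1.4) + (-1.6)·(-1.6) + (2.4)·(2.4) + (-0.6)·(-0.6) + (-1.6)·(-1.6)) / 4 = 13.2/4 = 3.3
  S = [[2, 2],
 [2, 3.3]].

Step 3 — invert S. det(S) = 2·3.3 - (2)² = 2.6.
  S^{-1} = (1/det) · [[d, -b], [-b, a]] = [[1.2692, -0.7692],
 [-0.7692, 0.7692]].

Step 4 — quadratic form (x̄ - mu_0)^T · S^{-1} · (x̄ - mu_0):
  S^{-1} · (x̄ - mu_0) = (-2, 2),
  (x̄ - mu_0)^T · [...] = (0)·(-2) + (2.6)·(2) = 5.2.

Step 5 — scale by n: T² = 5 · 5.2 = 26.

T² ≈ 26


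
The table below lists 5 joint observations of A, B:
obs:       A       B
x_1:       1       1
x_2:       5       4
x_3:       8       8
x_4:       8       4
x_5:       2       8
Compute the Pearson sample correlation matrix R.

Step 1 — column means:
  mean(A) = (1 + 5 + 8 + 8 + 2) / 5 = 24/5 = 4.8
  mean(B) = (1 + 4 + 8 + 4 + 8) / 5 = 25/5 = 5

Step 2 — sample variances and covariances s[i,j] = (1/(n-1)) · Σ_k (x_{k,i} - mean_i) · (x_{k,j} - mean_j), with n-1 = 4:
  s[A,A] = ((-3.8)·(-3.8) + (0.2)·(0.2) + (3.2)·(3.2) + (3.2)·(3.2) + (-2.8)·(-2.8)) / 4 = 42.8/4 = 10.7
  s[A,B] = ((-3.8)·(-4) + (0.2)·(-1) + (3.2)·(3) + (3.2)·(-1) + (-2.8)·(3)) / 4 = 13/4 = 3.25
  s[B,B] = ((-4)·(-4) + (-1)·(-1) + (3)·(3) + (-1)·(-1) + (3)·(3)) / 4 = 36/4 = 9
  Sample standard deviations s_i = √(s[i,i]):
  s(A) = √(10.7) = 3.2711
  s(B) = √(9) = 3

Step 3 — r_{ij} = s_{ij} / (s_i · s_j):
  r[A,A] = 1 (diagonal).
  r[A,B] = 3.25 / (3.2711 · 3) = 3.25 / 9.8133 = 0.3312
  r[B,B] = 1 (diagonal).

R is symmetric with unit diagonal. Assembling:

R = [[1, 0.3312],
 [0.3312, 1]]


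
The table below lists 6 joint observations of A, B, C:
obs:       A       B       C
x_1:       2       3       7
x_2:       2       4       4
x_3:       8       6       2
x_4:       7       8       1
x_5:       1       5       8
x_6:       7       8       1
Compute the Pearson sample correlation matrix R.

Step 1 — column means:
  mean(A) = (2 + 2 + 8 + 7 + 1 + 7) / 6 = 27/6 = 4.5
  mean(B) = (3 + 4 + 6 + 8 + 5 + 8) / 6 = 34/6 = 5.6667
  mean(C) = (7 + 4 + 2 + 1 + 8 + 1) / 6 = 23/6 = 3.8333

Step 2 — sample variances and covariances s[i,j] = (1/(n-1)) · Σ_k (x_{k,i} - mean_i) · (x_{k,j} - mean_j), with n-1 = 5:
  s[A,A] = ((-2.5)·(-2.5) + (-2.5)·(-2.5) + (3.5)·(3.5) + (2.5)·(2.5) + (-3.5)·(-3.5) + (2.5)·(2.5)) / 5 = 49.5/5 = 9.9
  s[A,B] = ((-2.5)·(-2.6667) + (-2.5)·(-1.6667) + (3.5)·(0.3333) + (2.5)·(2.3333) + (-3.5)·(-0.6667) + (2.5)·(2.3333)) / 5 = 26/5 = 5.2
  s[A,C] = ((-2.5)·(3.1667) + (-2.5)·(0.1667) + (3.5)·(-1.8333) + (2.5)·(-2.8333) + (-3.5)·(4.1667) + (2.5)·(-2.8333)) / 5 = -43.5/5 = -8.7
  s[B,B] = ((-2.6667)·(-2.6667) + (-1.6667)·(-1.6667) + (0.3333)·(0.3333) + (2.3333)·(2.3333) + (-0.6667)·(-0.6667) + (2.3333)·(2.3333)) / 5 = 21.3333/5 = 4.2667
  s[B,C] = ((-2.6667)·(3.1667) + (-1.6667)·(0.1667) + (0.3333)·(-1.8333) + (2.3333)·(-2.8333) + (-0.6667)·(4.1667) + (2.3333)·(-2.8333)) / 5 = -25.3333/5 = -5.0667
  s[C,C] = ((3.1667)·(3.1667) + (0.1667)·(0.1667) + (-1.8333)·(-1.8333) + (-2.8333)·(-2.8333) + (4.1667)·(4.1667) + (-2.8333)·(-2.8333)) / 5 = 46.8333/5 = 9.3667
  Sample standard deviations s_i = √(s[i,i]):
  s(A) = √(9.9) = 3.1464
  s(B) = √(4.2667) = 2.0656
  s(C) = √(9.3667) = 3.0605

Step 3 — r_{ij} = s_{ij} / (s_i · s_j):
  r[A,A] = 1 (diagonal).
  r[A,B] = 5.2 / (3.1464 · 2.0656) = 5.2 / 6.4992 = 0.8001
  r[A,C] = -8.7 / (3.1464 · 3.0605) = -8.7 / 9.6296 = -0.9035
  r[B,B] = 1 (diagonal).
  r[B,C] = -5.0667 / (2.0656 · 3.0605) = -5.0667 / 6.3217 = -0.8015
  r[C,C] = 1 (diagonal).

R is symmetric with unit diagonal. Assembling:

R = [[1, 0.8001, -0.9035],
 [0.8001, 1, -0.8015],
 [-0.9035, -0.8015, 1]]


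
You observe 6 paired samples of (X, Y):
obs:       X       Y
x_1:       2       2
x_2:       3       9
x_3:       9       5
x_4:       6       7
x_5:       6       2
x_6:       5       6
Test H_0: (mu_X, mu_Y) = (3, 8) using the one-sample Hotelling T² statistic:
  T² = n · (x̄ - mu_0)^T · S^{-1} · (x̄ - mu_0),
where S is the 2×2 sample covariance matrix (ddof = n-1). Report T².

Step 1 — sample mean vector:
  mean(X) = (2 + 3 + 9 + 6 + 6 + 5) / 6 = 31/6 = 5.1667
  mean(Y) = (2 + 9 + 5 + 7 + 2 + 6) / 6 = 31/6 = 5.1667
  x̄ = (5.1667, 5.1667),  deviation x̄ - mu_0 = (5.1667, 5.1667) - (3, 8) = (2.1667, -2.8333).

Step 2 — sample covariance matrix, S[i,j] = (1/(n-1)) · Σ_k (x_{k,i} - mean_i) · (x_{k,j} - mean_j), divisor n-1 = 5:
  S[X,X] = ((-3.1667)·(-3.1667) + (-2.1667)·(-2.1667) + (3.8333)·(3.8333) + (0.8333)·(0.8333) + (0.8333)·(0.8333) + (-0.1667)·(-0.1667)) / 5 = 30.8333/5 = 6.1667
  S[X,Y] = ((-3.1667)·(-3.1667) + (-2.1667)·(3.8333) + (3.8333)·(-0.1667) + (0.8333)·(1.8333) + (0.8333)·(-3.1667) + (-0.1667)·(0.8333)) / 5 = -0.1667/5 = -0.0333
  S[Y,Y] = ((-3.1667)·(-3.1667) + (3.8333)·(3.8333) + (-0.1667)·(-0.1667) + (1.8333)·(1.8333) + (-3.1667)·(-3.1667) + (0.8333)·(0.8333)) / 5 = 38.8333/5 = 7.7667
  S = [[6.1667, -0.0333],
 [-0.0333, 7.7667]].

Step 3 — invert S. det(S) = 6.1667·7.7667 - (-0.0333)² = 47.8933.
  S^{-1} = (1/det) · [[d, -b], [-b, a]] = [[0.1622, 0.0007],
 [0.0007, 0.1288]].

Step 4 — quadratic form (x̄ - mu_0)^T · S^{-1} · (x̄ - mu_0):
  S^{-1} · (x̄ - mu_0) = (0.3494, -0.3633),
  (x̄ - mu_0)^T · [...] = (2.1667)·(0.3494) + (-2.8333)·(-0.3633) = 1.7864.

Step 5 — scale by n: T² = 6 · 1.7864 = 10.7183.

T² ≈ 10.7183


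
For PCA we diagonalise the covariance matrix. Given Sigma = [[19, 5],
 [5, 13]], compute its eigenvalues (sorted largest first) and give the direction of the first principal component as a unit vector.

Step 1 — characteristic polynomial of 2×2 Sigma:
  det(Sigma - λI) = λ² - trace · λ + det = 0.
  trace = 19 + 13 = 32, det = 19·13 - (5)² = 222.
Step 2 — discriminant:
  Δ = trace² - 4·det = 1024 - 888 = 136.
Step 3 — eigenvalues:
  λ = (trace ± √Δ)/2 = (32 ± 11.6619)/2,
  λ_1 = 21.831,  λ_2 = 10.169.

Step 4 — unit eigenvector for λ_1: solve (Sigma - λ_1 I)v = 0. First row:
  (19 - 21.831)·v_x + (5)·v_y = 0, i.e. (-2.831)·v_x + (5)·v_y = 0,
  so v ∝ (b, λ_1 - a) = (5, 2.831) = u.
  ||u|| = √((5)² + (2.831)²) = √(33.0143) ≈ 5.7458,
  v_1 = u/||u|| ≈ (0.8702, 0.4927) (||v_1|| = 1).

λ_1 = 21.831,  λ_2 = 10.169;  v_1 ≈ (0.8702, 0.4927)


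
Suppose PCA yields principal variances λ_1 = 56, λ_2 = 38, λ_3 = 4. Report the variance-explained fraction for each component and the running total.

Step 1 — total variance = trace(Sigma) = Σ λ_i = 56 + 38 + 4 = 98.

Step 2 — fraction explained by component i = λ_i / Σ λ:
  PC1: 56/98 = 0.5714
  PC2: 38/98 = 0.3878
  PC3: 4/98 = 0.0408

Step 3 — cumulative fraction after k components = (λ_1 + ... + λ_k) / Σ λ:
  k = 1: 56/98 = 0.5714
  k = 2: (56 + 38)/98 = 94/98 = 0.9592
  k = 3: (56 + 38 + 4)/98 = 98/98 = 1

Summary (fraction, with percent):

explained: PC1 0.5714 (57.14%), PC2 0.3878 (38.78%), PC3 0.0408 (4.08%);  cumulative: 0.5714, 0.9592, 1


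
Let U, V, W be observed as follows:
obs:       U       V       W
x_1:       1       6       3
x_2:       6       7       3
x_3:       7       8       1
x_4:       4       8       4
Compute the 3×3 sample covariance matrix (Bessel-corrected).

Step 1 — column means:
  mean(U) = (1 + 6 + 7 + 4) / 4 = 18/4 = 4.5
  mean(V) = (6 + 7 + 8 + 8) / 4 = 29/4 = 7.25
  mean(W) = (3 + 3 + 1 + 4) / 4 = 11/4 = 2.75

Step 2 — sample covariance S[i,j] = (1/(n-1)) · Σ_k (x_{k,i} - mean_i) · (x_{k,j} - mean_j), with n-1 = 3.
  S[U,U] = ((-3.5)·(-3.5) + (1.5)·(1.5) + (2.5)·(2.5) + (-0.5)·(-0.5)) / 3 = 21/3 = 7
  S[U,V] = ((-3.5)·(-1.25) + (1.5)·(-0.25) + (2.5)·(0.75) + (-0.5)·(0.75)) / 3 = 5.5/3 = 1.8333
  S[U,W] = ((-3.5)·(0.25) + (1.5)·(0.25) + (2.5)·(-1.75) + (-0.5)·(1.25)) / 3 = -5.5/3 = -1.8333
  S[V,V] = ((-1.25)·(-1.25) + (-0.25)·(-0.25) + (0.75)·(0.75) + (0.75)·(0.75)) / 3 = 2.75/3 = 0.9167
  S[V,W] = ((-1.25)·(0.25) + (-0.25)·(0.25) + (0.75)·(-1.75) + (0.75)·(1.25)) / 3 = -0.75/3 = -0.25
  S[W,W] = ((0.25)·(0.25) + (0.25)·(0.25) + (-1.75)·(-1.75) + (1.25)·(1.25)) / 3 = 4.75/3 = 1.5833

S is symmetric (S[j,i] = S[i,j]). Assembling:

S = [[7, 1.8333, -1.8333],
 [1.8333, 0.9167, -0.25],
 [-1.8333, -0.25, 1.5833]]


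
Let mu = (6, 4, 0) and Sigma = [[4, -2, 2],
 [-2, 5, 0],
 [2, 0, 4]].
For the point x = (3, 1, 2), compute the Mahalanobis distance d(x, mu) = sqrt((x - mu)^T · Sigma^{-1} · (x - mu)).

Step 1 — centre the observation: (x - mu) = (-3, -3, 2).

Step 2 — invert Sigma (cofactor / det for 3×3, or solve directly):
  Sigma^{-1} = [[0.4545, 0.1818, -0.2273],
 [0.1818, 0.2727, -0.0909],
 [-0.2273, -0.0909, 0.3636]].

Step 3 — form the quadratic (x - mu)^T · Sigma^{-1} · (x - mu):
  Sigma^{-1} · (x - mu) = (-2.3636, -1.5455, 1.6818).
  (x - mu)^T · [Sigma^{-1} · (x - mu)] = (-3)·(-2.3636) + (-3)·(-1.5455) + (2)·(1.6818) = 15.0909.

Step 4 — take square root: d = √(15.0909) ≈ 3.8847.

d(x, mu) = √(15.0909) ≈ 3.8847


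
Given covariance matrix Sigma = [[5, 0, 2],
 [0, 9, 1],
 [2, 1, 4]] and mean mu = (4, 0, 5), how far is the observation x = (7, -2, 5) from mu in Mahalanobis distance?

Step 1 — centre the observation: (x - mu) = (3, -2, 0).

Step 2 — invert Sigma (cofactor / det for 3×3, or solve directly):
  Sigma^{-1} = [[0.2518, 0.0144, -0.1295],
 [0.0144, 0.1151, -0.036],
 [-0.1295, -0.036, 0.3237]].

Step 3 — form the quadratic (x - mu)^T · Sigma^{-1} · (x - mu):
  Sigma^{-1} · (x - mu) = (0.7266, -0.1871, -0.3165).
  (x - mu)^T · [Sigma^{-1} · (x - mu)] = (3)·(0.7266) + (-2)·(-0.1871) + (0)·(-0.3165) = 2.554.

Step 4 — take square root: d = √(2.554) ≈ 1.5981.

d(x, mu) = √(2.554) ≈ 1.5981


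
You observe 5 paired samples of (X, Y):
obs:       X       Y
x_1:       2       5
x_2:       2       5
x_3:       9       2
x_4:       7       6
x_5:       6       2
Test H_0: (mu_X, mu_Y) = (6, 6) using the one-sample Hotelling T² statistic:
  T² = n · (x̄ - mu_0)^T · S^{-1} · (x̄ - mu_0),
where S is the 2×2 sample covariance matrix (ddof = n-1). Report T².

Step 1 — sample mean vector:
  mean(X) = (2 + 2 + 9 + 7 + 6) / 5 = 26/5 = 5.2
  mean(Y) = (5 + 5 + 2 + 6 + 2) / 5 = 20/5 = 4
  x̄ = (5.2, 4),  deviation x̄ - mu_0 = (5.2, 4) - (6, 6) = (-0.8, -2).

Step 2 — sample covariance matrix, S[i,j] = (1/(n-1)) · Σ_k (x_{k,i} - mean_i) · (x_{k,j} - mean_j), divisor n-1 = 4:
  S[X,X] = ((-3.2)·(-3.2) + (-3.2)·(-3.2) + (3.8)·(3.8) + (1.8)·(1.8) + (0.8)·(0.8)) / 4 = 38.8/4 = 9.7
  S[X,Y] = ((-3.2)·(1) + (-3.2)·(1) + (3.8)·(-2) + (1.8)·(2) + (0.8)·(-2)) / 4 = -12/4 = -3
  S[Y,Y] = ((1)·(1) + (1)·(1) + (-2)·(-2) + (2)·(2) + (-2)·(-2)) / 4 = 14/4 = 3.5
  S = [[9.7, -3],
 [-3, 3.5]].

Step 3 — invert S. det(S) = 9.7·3.5 - (-3)² = 24.95.
  S^{-1} = (1/det) · [[d, -b], [-b, a]] = [[0.1403, 0.1202],
 [0.1202, 0.3888]].

Step 4 — quadratic form (x̄ - mu_0)^T · S^{-1} · (x̄ - mu_0):
  S^{-1} · (x̄ - mu_0) = (-0.3527, -0.8737),
  (x̄ - mu_0)^T · [...] = (-0.8)·(-0.3527) + (-2)·(-0.8737) = 2.0297.

Step 5 — scale by n: T² = 5 · 2.0297 = 10.1483.

T² ≈ 10.1483


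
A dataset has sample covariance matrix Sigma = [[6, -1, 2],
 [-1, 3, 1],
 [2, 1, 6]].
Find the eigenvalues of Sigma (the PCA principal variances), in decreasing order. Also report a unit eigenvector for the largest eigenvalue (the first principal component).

Step 1 — characteristic polynomial p(λ) = det(λI - Sigma) = λ³ - tr·λ² + c_1·λ - det, where tr = trace, c_1 = sum of the principal 2×2 minors, det = det(Sigma):
  tr = 6 + 3 + 6 = 15,
  c_1 = (6·3 - (-1)²) + (6·6 - (2)²) + (3·6 - (1)²) = 17 + 32 + 17 = 66,
  det = 6·(3·6 - (1)²) - (-1)·((-1)·6 - (1)·(2)) + (2)·((-1)·(1) - 3·(2)) = 6·(17) - (-1)·(-8) + (2)·(-7) = 80.
  So p(λ) = λ³ - 15λ² + 66λ - 80.
Step 2 — look for an integer root (rational root theorem: any rational root is an integer divisor of 80). Testing λ = 2:
  p(2) = 8 - 60 + 132 - 80 = 0  ✓
  Dividing out (λ - 2): p(λ) = (λ - 2)(λ² - 13λ + 40).
Step 3 — remaining eigenvalues from the quadratic λ² - 13λ + 40 = 0:
  Δ = 13² - 4·40 = 169 - 160 = 9,  λ = (13 ± √9)/2 = (13 ± 3)/2 = 8 or 5.
  Sorted: λ_1 = 8,  λ_2 = 5,  λ_3 = 2  (check: sum = 15 = tr ✓).

Step 4 — unit eigenvector for λ_1 = 8: v spans the null space of (Sigma - λ_1 I), whose rows are
  r_1 = (-2, -1, 2),  r_2 = (-1, -5, 1),  r_3 = (2, 1, -2).
  v is orthogonal to every row, so take v ∝ r_1 × r_2 = ((-1)·(1) - (2)·(-5), (2)·(-1) - (-2)·(1), (-2)·(-5) - (-1)·(-1)) = (9, 0, 9).
  Rescale (divide by 9): u = (1, 0, 1).
  ||u|| = √((1)² + (0)² + (1)²) = √(2) ≈ 1.4142,  v_1 = u/||u|| ≈ (0.7071, 0, 0.7071) (||v_1|| = 1).

λ_1 = 8,  λ_2 = 5,  λ_3 = 2;  v_1 ≈ (0.7071, 0, 0.7071)


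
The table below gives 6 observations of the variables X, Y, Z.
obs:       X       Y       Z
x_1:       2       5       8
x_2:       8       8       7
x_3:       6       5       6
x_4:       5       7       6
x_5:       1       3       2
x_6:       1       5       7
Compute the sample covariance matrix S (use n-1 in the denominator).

Step 1 — column means:
  mean(X) = (2 + 8 + 6 + 5 + 1 + 1) / 6 = 23/6 = 3.8333
  mean(Y) = (5 + 8 + 5 + 7 + 3 + 5) / 6 = 33/6 = 5.5
  mean(Z) = (8 + 7 + 6 + 6 + 2 + 7) / 6 = 36/6 = 6

Step 2 — sample covariance S[i,j] = (1/(n-1)) · Σ_k (x_{k,i} - mean_i) · (x_{k,j} - mean_j), with n-1 = 5.
  S[X,X] = ((-1.8333)·(-1.8333) + (4.1667)·(4.1667) + (2.1667)·(2.1667) + (1.1667)·(1.1667) + (-2.8333)·(-2.8333) + (-2.8333)·(-2.8333)) / 5 = 42.8333/5 = 8.5667
  S[X,Y] = ((-1.8333)·(-0.5) + (4.1667)·(2.5) + (2.1667)·(-0.5) + (1.1667)·(1.5) + (-2.8333)·(-2.5) + (-2.8333)·(-0.5)) / 5 = 20.5/5 = 4.1
  S[X,Z] = ((-1.8333)·(2) + (4.1667)·(1) + (2.1667)·(0) + (1.1667)·(0) + (-2.8333)·(-4) + (-2.8333)·(1)) / 5 = 9/5 = 1.8
  S[Y,Y] = ((-0.5)·(-0.5) + (2.5)·(2.5) + (-0.5)·(-0.5) + (1.5)·(1.5) + (-2.5)·(-2.5) + (-0.5)·(-0.5)) / 5 = 15.5/5 = 3.1
  S[Y,Z] = ((-0.5)·(2) + (2.5)·(1) + (-0.5)·(0) + (1.5)·(0) + (-2.5)·(-4) + (-0.5)·(1)) / 5 = 11/5 = 2.2
  S[Z,Z] = ((2)·(2) + (1)·(1) + (0)·(0) + (0)·(0) + (-4)·(-4) + (1)·(1)) / 5 = 22/5 = 4.4

S is symmetric (S[j,i] = S[i,j]). Assembling:

S = [[8.5667, 4.1, 1.8],
 [4.1, 3.1, 2.2],
 [1.8, 2.2, 4.4]]


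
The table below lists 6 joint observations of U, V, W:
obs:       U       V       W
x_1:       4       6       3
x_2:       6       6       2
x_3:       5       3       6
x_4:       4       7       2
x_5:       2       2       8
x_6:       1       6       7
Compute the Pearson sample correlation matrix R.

Step 1 — column means:
  mean(U) = (4 + 6 + 5 + 4 + 2 + 1) / 6 = 22/6 = 3.6667
  mean(V) = (6 + 6 + 3 + 7 + 2 + 6) / 6 = 30/6 = 5
  mean(W) = (3 + 2 + 6 + 2 + 8 + 7) / 6 = 28/6 = 4.6667

Step 2 — sample variances and covariances s[i,j] = (1/(n-1)) · Σ_k (x_{k,i} - mean_i) · (x_{k,j} - mean_j), with n-1 = 5:
  s[U,U] = ((0.3333)·(0.3333) + (2.3333)·(2.3333) + (1.3333)·(1.3333) + (0.3333)·(0.3333) + (-1.6667)·(-1.6667) + (-2.6667)·(-2.6667)) / 5 = 17.3333/5 = 3.4667
  s[U,V] = ((0.3333)·(1) + (2.3333)·(1) + (1.3333)·(-2) + (0.3333)·(2) + (-1.6667)·(-3) + (-2.6667)·(1)) / 5 = 3/5 = 0.6
  s[U,W] = ((0.3333)·(-1.6667) + (2.3333)·(-2.6667) + (1.3333)·(1.3333) + (0.3333)·(-2.6667) + (-1.6667)·(3.3333) + (-2.6667)·(2.3333)) / 5 = -17.6667/5 = -3.5333
  s[V,V] = ((1)·(1) + (1)·(1) + (-2)·(-2) + (2)·(2) + (-3)·(-3) + (1)·(1)) / 5 = 20/5 = 4
  s[V,W] = ((1)·(-1.6667) + (1)·(-2.6667) + (-2)·(1.3333) + (2)·(-2.6667) + (-3)·(3.3333) + (1)·(2.3333)) / 5 = -20/5 = -4
  s[W,W] = ((-1.6667)·(-1.6667) + (-2.6667)·(-2.6667) + (1.3333)·(1.3333) + (-2.6667)·(-2.6667) + (3.3333)·(3.3333) + (2.3333)·(2.3333)) / 5 = 35.3333/5 = 7.0667
  Sample standard deviations s_i = √(s[i,i]):
  s(U) = √(3.4667) = 1.8619
  s(V) = √(4) = 2
  s(W) = √(7.0667) = 2.6583

Step 3 — r_{ij} = s_{ij} / (s_i · s_j):
  r[U,U] = 1 (diagonal).
  r[U,V] = 0.6 / (1.8619 · 2) = 0.6 / 3.7238 = 0.1611
  r[U,W] = -3.5333 / (1.8619 · 2.6583) = -3.5333 / 4.9495 = -0.7139
  r[V,V] = 1 (diagonal).
  r[V,W] = -4 / (2 · 2.6583) = -4 / 5.3166 = -0.7524
  r[W,W] = 1 (diagonal).

R is symmetric with unit diagonal. Assembling:

R = [[1, 0.1611, -0.7139],
 [0.1611, 1, -0.7524],
 [-0.7139, -0.7524, 1]]


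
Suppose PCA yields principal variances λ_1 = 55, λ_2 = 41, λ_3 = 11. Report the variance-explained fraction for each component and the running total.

Step 1 — total variance = trace(Sigma) = Σ λ_i = 55 + 41 + 11 = 107.

Step 2 — fraction explained by component i = λ_i / Σ λ:
  PC1: 55/107 = 0.514
  PC2: 41/107 = 0.3832
  PC3: 11/107 = 0.1028

Step 3 — cumulative fraction after k components = (λ_1 + ... + λ_k) / Σ λ:
  k = 1: 55/107 = 0.514
  k = 2: (55 + 41)/107 = 96/107 = 0.8972
  k = 3: (55 + 41 + 11)/107 = 107/107 = 1

Summary (fraction, with percent):

explained: PC1 0.514 (51.4%), PC2 0.3832 (38.32%), PC3 0.1028 (10.28%);  cumulative: 0.514, 0.8972, 1


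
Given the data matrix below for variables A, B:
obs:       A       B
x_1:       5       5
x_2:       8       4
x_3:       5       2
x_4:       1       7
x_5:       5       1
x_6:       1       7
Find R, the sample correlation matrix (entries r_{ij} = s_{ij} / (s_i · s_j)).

Step 1 — column means:
  mean(A) = (5 + 8 + 5 + 1 + 5 + 1) / 6 = 25/6 = 4.1667
  mean(B) = (5 + 4 + 2 + 7 + 1 + 7) / 6 = 26/6 = 4.3333

Step 2 — sample variances and covariances s[i,j] = (1/(n-1)) · Σ_k (x_{k,i} - mean_i) · (x_{k,j} - mean_j), with n-1 = 5:
  s[A,A] = ((0.8333)·(0.8333) + (3.8333)·(3.8333) + (0.8333)·(0.8333) + (-3.1667)·(-3.1667) + (0.8333)·(0.8333) + (-3.1667)·(-3.1667)) / 5 = 36.8333/5 = 7.3667
  s[A,B] = ((0.8333)·(0.6667) + (3.8333)·(-0.3333) + (0.8333)·(-2.3333) + (-3.1667)·(2.6667) + (0.8333)·(-3.3333) + (-3.1667)·(2.6667)) / 5 = -22.3333/5 = -4.4667
  s[B,B] = ((0.6667)·(0.6667) + (-0.3333)·(-0.3333) + (-2.3333)·(-2.3333) + (2.6667)·(2.6667) + (-3.3333)·(-3.3333) + (2.6667)·(2.6667)) / 5 = 31.3333/5 = 6.2667
  Sample standard deviations s_i = √(s[i,i]):
  s(A) = √(7.3667) = 2.7142
  s(B) = √(6.2667) = 2.5033

Step 3 — r_{ij} = s_{ij} / (s_i · s_j):
  r[A,A] = 1 (diagonal).
  r[A,B] = -4.4667 / (2.7142 · 2.5033) = -4.4667 / 6.7944 = -0.6574
  r[B,B] = 1 (diagonal).

R is symmetric with unit diagonal. Assembling:

R = [[1, -0.6574],
 [-0.6574, 1]]


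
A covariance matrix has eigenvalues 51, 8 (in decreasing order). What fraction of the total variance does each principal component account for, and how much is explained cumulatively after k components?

Step 1 — total variance = trace(Sigma) = Σ λ_i = 51 + 8 = 59.

Step 2 — fraction explained by component i = λ_i / Σ λ:
  PC1: 51/59 = 0.8644
  PC2: 8/59 = 0.1356

Step 3 — cumulative fraction after k components = (λ_1 + ... + λ_k) / Σ λ:
  k = 1: 51/59 = 0.8644
  k = 2: (51 + 8)/59 = 59/59 = 1

Summary (fraction, with percent):

explained: PC1 0.8644 (86.44%), PC2 0.1356 (13.56%);  cumulative: 0.8644, 1


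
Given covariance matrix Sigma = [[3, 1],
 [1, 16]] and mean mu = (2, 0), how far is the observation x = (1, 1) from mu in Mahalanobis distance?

Step 1 — centre the observation: (x - mu) = (-1, 1).

Step 2 — invert Sigma. det(Sigma) = 3·16 - (1)² = 47.
  Sigma^{-1} = (1/det) · [[d, -b], [-b, a]] = [[0.3404, -0.0213],
 [-0.0213, 0.0638]].

Step 3 — form the quadratic (x - mu)^T · Sigma^{-1} · (x - mu):
  Sigma^{-1} · (x - mu) = (-0.3617, 0.0851).
  (x - mu)^T · [Sigma^{-1} · (x - mu)] = (-1)·(-0.3617) + (1)·(0.0851) = 0.4468.

Step 4 — take square root: d = √(0.4468) ≈ 0.6684.

d(x, mu) = √(0.4468) ≈ 0.6684


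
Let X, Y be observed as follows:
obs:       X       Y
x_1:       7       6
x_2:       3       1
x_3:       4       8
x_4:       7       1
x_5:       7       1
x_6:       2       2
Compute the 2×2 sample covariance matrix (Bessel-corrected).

Step 1 — column means:
  mean(X) = (7 + 3 + 4 + 7 + 7 + 2) / 6 = 30/6 = 5
  mean(Y) = (6 + 1 + 8 + 1 + 1 + 2) / 6 = 19/6 = 3.1667

Step 2 — sample covariance S[i,j] = (1/(n-1)) · Σ_k (x_{k,i} - mean_i) · (x_{k,j} - mean_j), with n-1 = 5.
  S[X,X] = ((2)·(2) + (-2)·(-2) + (-1)·(-1) + (2)·(2) + (2)·(2) + (-3)·(-3)) / 5 = 26/5 = 5.2
  S[X,Y] = ((2)·(2.8333) + (-2)·(-2.1667) + (-1)·(4.8333) + (2)·(-2.1667) + (2)·(-2.1667) + (-3)·(-1.1667)) / 5 = 0/5 = 0
  S[Y,Y] = ((2.8333)·(2.8333) + (-2.1667)·(-2.1667) + (4.8333)·(4.8333) + (-2.1667)·(-2.1667) + (-2.1667)·(-2.1667) + (-1.1667)·(-1.1667)) / 5 = 46.8333/5 = 9.3667

S is symmetric (S[j,i] = S[i,j]). Assembling:

S = [[5.2, 0],
 [0, 9.3667]]


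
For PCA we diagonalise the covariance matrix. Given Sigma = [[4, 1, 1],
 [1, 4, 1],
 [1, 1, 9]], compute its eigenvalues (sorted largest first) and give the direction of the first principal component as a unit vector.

Step 1 — characteristic polynomial p(λ) = det(λI - Sigma) = λ³ - tr·λ² + c_1·λ - det, where tr = trace, c_1 = sum of the principal 2×2 minors, det = det(Sigma):
  tr = 4 + 4 + 9 = 17,
  c_1 = (4·4 - (1)²) + (4·9 - (1)²) + (4·9 - (1)²) = 15 + 35 + 35 = 85,
  det = 4·(4·9 - (1)²) - (1)·((1)·9 - (1)·(1)) + (1)·((1)·(1) - 4·(1)) = 4·(35) - (1)·(8) + (1)·(-3) = 129.
  So p(λ) = λ³ - 17λ² + 85λ - 129.
Step 2 — look for an integer root (rational root theorem: any rational root is an integer divisor of 129). Testing λ = 3:
  p(3) = 27 - 153 + 255 - 129 = 0  ✓
  Dividing out (λ - 3): p(λ) = (λ - 3)(λ² - 14λ + 43).
Step 3 — remaining eigenvalues from the quadratic λ² - 14λ + 43 = 0:
  Δ = 14² - 4·43 = 196 - 172 = 24,  λ = (14 ± √24)/2 = (14 ± 4.899)/2 ≈ 9.4495 or 4.5505.
  Sorted: λ_1 = 9.4495,  λ_2 = 4.5505,  λ_3 = 3  (check: sum = 17 = tr ✓).

Step 4 — unit eigenvector for λ_1 ≈ 9.4495: v spans the null space of (Sigma - λ_1 I), whose rows are
  r_1 = (-5.4495, 1, 1),  r_2 = (1, -5.4495, 1),  r_3 = (1, 1, -0.4495).
  v is orthogonal to every row, so take v ∝ r_1 × r_2 = ((1)·(1) - (1)·(-5.4495), (1)·(1) - (-5.4495)·(1), (-5.4495)·(-5.4495) - (1)·(1)) ≈ (6.4495, 6.4495, 28.6969).
  Let u = (6.4495, 6.4495, 28.6969).
  ||u|| = √((6.4495)² + (6.4495)² + (28.6969)²) = √(906.7061) ≈ 30.1116,  v_1 = u/||u|| ≈ (0.2142, 0.2142, 0.953) (||v_1|| = 1).

λ_1 = 9.4495,  λ_2 = 4.5505,  λ_3 = 3;  v_1 ≈ (0.2142, 0.2142, 0.953)


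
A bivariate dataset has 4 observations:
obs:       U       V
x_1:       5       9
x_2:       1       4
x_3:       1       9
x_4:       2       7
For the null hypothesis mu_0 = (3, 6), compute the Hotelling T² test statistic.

Step 1 — sample mean vector:
  mean(U) = (5 + 1 + 1 + 2) / 4 = 9/4 = 2.25
  mean(V) = (9 + 4 + 9 + 7) / 4 = 29/4 = 7.25
  x̄ = (2.25, 7.25),  deviation x̄ - mu_0 = (2.25, 7.25) - (3, 6) = (-0.75, 1.25).

Step 2 — sample covariance matrix, S[i,j] = (1/(n-1)) · Σ_k (x_{k,i} - mean_i) · (x_{k,j} - mean_j), divisor n-1 = 3:
  S[U,U] = ((2.75)·(2.75) + (-1.25)·(-1.25) + (-1.25)·(-1.25) + (-0.25)·(-0.25)) / 3 = 10.75/3 = 3.5833
  S[U,V] = ((2.75)·(1.75) + (-1.25)·(-3.25) + (-1.25)·(1.75) + (-0.25)·(-0.25)) / 3 = 6.75/3 = 2.25
  S[V,V] = ((1.75)·(1.75) + (-3.25)·(-3.25) + (1.75)·(1.75) + (-0.25)·(-0.25)) / 3 = 16.75/3 = 5.5833
  S = [[3.5833, 2.25],
 [2.25, 5.5833]].

Step 3 — invert S. det(S) = 3.5833·5.5833 - (2.25)² = 14.9444.
  S^{-1} = (1/det) · [[d, -b], [-b, a]] = [[0.3736, -0.1506],
 [-0.1506, 0.2398]].

Step 4 — quadratic form (x̄ - mu_0)^T · S^{-1} · (x̄ - mu_0):
  S^{-1} · (x̄ - mu_0) = (-0.4684, 0.4126),
  (x̄ - mu_0)^T · [...] = (-0.75)·(-0.4684) + (1.25)·(0.4126) = 0.8671.

Step 5 — scale by n: T² = 4 · 0.8671 = 3.4684.

T² ≈ 3.4684


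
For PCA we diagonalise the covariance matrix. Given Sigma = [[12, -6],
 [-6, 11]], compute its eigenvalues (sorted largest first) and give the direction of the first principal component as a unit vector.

Step 1 — characteristic polynomial of 2×2 Sigma:
  det(Sigma - λI) = λ² - trace · λ + det = 0.
  trace = 12 + 11 = 23, det = 12·11 - (-6)² = 96.
Step 2 — discriminant:
  Δ = trace² - 4·det = 529 - 384 = 145.
Step 3 — eigenvalues:
  λ = (trace ± √Δ)/2 = (23 ± 12.0416)/2,
  λ_1 = 17.5208,  λ_2 = 5.4792.

Step 4 — unit eigenvector for λ_1: solve (Sigma - λ_1 I)v = 0. First row:
  (12 - 17.5208)·v_x + (-6)·v_y = 0, i.e. (-5.5208)·v_x + (-6)·v_y = 0,
  so v ∝ (b, λ_1 - a) = (-6, 5.5208); multiply by -1 so the first entry is positive: u = (6, -5.5208).
  ||u|| = √((6)² + (-5.5208)²) = √(66.4792) ≈ 8.1535,
  v_1 = u/||u|| ≈ (0.7359, -0.6771) (||v_1|| = 1).

λ_1 = 17.5208,  λ_2 = 5.4792;  v_1 ≈ (0.7359, -0.6771)


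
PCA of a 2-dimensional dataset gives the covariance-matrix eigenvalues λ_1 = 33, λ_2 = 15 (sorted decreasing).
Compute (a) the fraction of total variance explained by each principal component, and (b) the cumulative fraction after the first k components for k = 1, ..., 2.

Step 1 — total variance = trace(Sigma) = Σ λ_i = 33 + 15 = 48.

Step 2 — fraction explained by component i = λ_i / Σ λ:
  PC1: 33/48 = 0.6875
  PC2: 15/48 = 0.3125

Step 3 — cumulative fraction after k components = (λ_1 + ... + λ_k) / Σ λ:
  k = 1: 33/48 = 0.6875
  k = 2: (33 + 15)/48 = 48/48 = 1

Summary (fraction, with percent):

explained: PC1 0.6875 (68.75%), PC2 0.3125 (31.25%);  cumulative: 0.6875, 1


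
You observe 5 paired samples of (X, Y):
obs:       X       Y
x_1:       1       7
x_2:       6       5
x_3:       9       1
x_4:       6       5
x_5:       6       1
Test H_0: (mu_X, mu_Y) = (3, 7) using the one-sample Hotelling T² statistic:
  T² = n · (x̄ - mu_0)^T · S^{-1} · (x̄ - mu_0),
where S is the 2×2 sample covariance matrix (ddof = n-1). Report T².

Step 1 — sample mean vector:
  mean(X) = (1 + 6 + 9 + 6 + 6) / 5 = 28/5 = 5.6
  mean(Y) = (7 + 5 + 1 + 5 + 1) / 5 = 19/5 = 3.8
  x̄ = (5.6, 3.8),  deviation x̄ - mu_0 = (5.6, 3.8) - (3, 7) = (2.6, -3.2).

Step 2 — sample covariance matrix, S[i,j] = (1/(n-1)) · Σ_k (x_{k,i} - mean_i) · (x_{k,j} - mean_j), divisor n-1 = 4:
  S[X,X] = ((-4.6)·(-4.6) + (0.4)·(0.4) + (3.4)·(3.4) + (0.4)·(0.4) + (0.4)·(0.4)) / 4 = 33.2/4 = 8.3
  S[X,Y] = ((-4.6)·(3.2) + (0.4)·(1.2) + (3.4)·(-2.8) + (0.4)·(1.2) + (0.4)·(-2.8)) / 4 = -24.4/4 = -6.1
  S[Y,Y] = ((3.2)·(3.2) + (1.2)·(1.2) + (-2.8)·(-2.8) + (1.2)·(1.2) + (-2.8)·(-2.8)) / 4 = 28.8/4 = 7.2
  S = [[8.3, -6.1],
 [-6.1, 7.2]].

Step 3 — invert S. det(S) = 8.3·7.2 - (-6.1)² = 22.55.
  S^{-1} = (1/det) · [[d, -b], [-b, a]] = [[0.3193, 0.2705],
 [0.2705, 0.3681]].

Step 4 — quadratic form (x̄ - mu_0)^T · S^{-1} · (x̄ - mu_0):
  S^{-1} · (x̄ - mu_0) = (-0.0355, -0.4745),
  (x̄ - mu_0)^T · [...] = (2.6)·(-0.0355) + (-3.2)·(-0.4745) = 1.4262.

Step 5 — scale by n: T² = 5 · 1.4262 = 7.1308.

T² ≈ 7.1308


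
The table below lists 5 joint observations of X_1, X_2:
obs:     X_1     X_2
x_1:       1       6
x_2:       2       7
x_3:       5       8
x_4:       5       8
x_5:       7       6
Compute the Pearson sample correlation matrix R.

Step 1 — column means:
  mean(X_1) = (1 + 2 + 5 + 5 + 7) / 5 = 20/5 = 4
  mean(X_2) = (6 + 7 + 8 + 8 + 6) / 5 = 35/5 = 7

Step 2 — sample variances and covariances s[i,j] = (1/(n-1)) · Σ_k (x_{k,i} - mean_i) · (x_{k,j} - mean_j), with n-1 = 4:
  s[X_1,X_1] = ((-3)·(-3) + (-2)·(-2) + (1)·(1) + (1)·(1) + (3)·(3)) / 4 = 24/4 = 6
  s[X_1,X_2] = ((-3)·(-1) + (-2)·(0) + (1)·(1) + (1)·(1) + (3)·(-1)) / 4 = 2/4 = 0.5
  s[X_2,X_2] = ((-1)·(-1) + (0)·(0) + (1)·(1) + (1)·(1) + (-1)·(-1)) / 4 = 4/4 = 1
  Sample standard deviations s_i = √(s[i,i]):
  s(X_1) = √(6) = 2.4495
  s(X_2) = √(1) = 1

Step 3 — r_{ij} = s_{ij} / (s_i · s_j):
  r[X_1,X_1] = 1 (diagonal).
  r[X_1,X_2] = 0.5 / (2.4495 · 1) = 0.5 / 2.4495 = 0.2041
  r[X_2,X_2] = 1 (diagonal).

R is symmetric with unit diagonal. Assembling:

R = [[1, 0.2041],
 [0.2041, 1]]


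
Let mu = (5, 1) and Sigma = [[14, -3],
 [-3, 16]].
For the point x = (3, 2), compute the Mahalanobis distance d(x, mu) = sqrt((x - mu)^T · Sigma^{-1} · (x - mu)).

Step 1 — centre the observation: (x - mu) = (-2, 1).

Step 2 — invert Sigma. det(Sigma) = 14·16 - (-3)² = 215.
  Sigma^{-1} = (1/det) · [[d, -b], [-b, a]] = [[0.0744, 0.014],
 [0.014, 0.0651]].

Step 3 — form the quadratic (x - mu)^T · Sigma^{-1} · (x - mu):
  Sigma^{-1} · (x - mu) = (-0.1349, 0.0372).
  (x - mu)^T · [Sigma^{-1} · (x - mu)] = (-2)·(-0.1349) + (1)·(0.0372) = 0.307.

Step 4 — take square root: d = √(0.307) ≈ 0.5541.

d(x, mu) = √(0.307) ≈ 0.5541


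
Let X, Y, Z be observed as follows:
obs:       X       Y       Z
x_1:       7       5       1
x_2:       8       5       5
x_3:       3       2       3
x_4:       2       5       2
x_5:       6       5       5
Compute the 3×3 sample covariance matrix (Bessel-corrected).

Step 1 — column means:
  mean(X) = (7 + 8 + 3 + 2 + 6) / 5 = 26/5 = 5.2
  mean(Y) = (5 + 5 + 2 + 5 + 5) / 5 = 22/5 = 4.4
  mean(Z) = (1 + 5 + 3 + 2 + 5) / 5 = 16/5 = 3.2

Step 2 — sample covariance S[i,j] = (1/(n-1)) · Σ_k (x_{k,i} - mean_i) · (x_{k,j} - mean_j), with n-1 = 4.
  S[X,X] = ((1.8)·(1.8) + (2.8)·(2.8) + (-2.2)·(-2.2) + (-3.2)·(-3.2) + (0.8)·(0.8)) / 4 = 26.8/4 = 6.7
  S[X,Y] = ((1.8)·(0.6) + (2.8)·(0.6) + (-2.2)·(-2.4) + (-3.2)·(0.6) + (0.8)·(0.6)) / 4 = 6.6/4 = 1.65
  S[X,Z] = ((1.8)·(-2.2) + (2.8)·(1.8) + (-2.2)·(-0.2) + (-3.2)·(-1.2) + (0.8)·(1.8)) / 4 = 6.8/4 = 1.7
  S[Y,Y] = ((0.6)·(0.6) + (0.6)·(0.6) + (-2.4)·(-2.4) + (0.6)·(0.6) + (0.6)·(0.6)) / 4 = 7.2/4 = 1.8
  S[Y,Z] = ((0.6)·(-2.2) + (0.6)·(1.8) + (-2.4)·(-0.2) + (0.6)·(-1.2) + (0.6)·(1.8)) / 4 = 0.6/4 = 0.15
  S[Z,Z] = ((-2.2)·(-2.2) + (1.8)·(1.8) + (-0.2)·(-0.2) + (-1.2)·(-1.2) + (1.8)·(1.8)) / 4 = 12.8/4 = 3.2

S is symmetric (S[j,i] = S[i,j]). Assembling:

S = [[6.7, 1.65, 1.7],
 [1.65, 1.8, 0.15],
 [1.7, 0.15, 3.2]]


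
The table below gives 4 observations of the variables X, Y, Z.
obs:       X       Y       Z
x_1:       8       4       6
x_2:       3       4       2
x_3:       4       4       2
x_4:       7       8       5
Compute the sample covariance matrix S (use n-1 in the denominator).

Step 1 — column means:
  mean(X) = (8 + 3 + 4 + 7) / 4 = 22/4 = 5.5
  mean(Y) = (4 + 4 + 4 + 8) / 4 = 20/4 = 5
  mean(Z) = (6 + 2 + 2 + 5) / 4 = 15/4 = 3.75

Step 2 — sample covariance S[i,j] = (1/(n-1)) · Σ_k (x_{k,i} - mean_i) · (x_{k,j} - mean_j), with n-1 = 3.
  S[X,X] = ((2.5)·(2.5) + (-2.5)·(-2.5) + (-1.5)·(-1.5) + (1.5)·(1.5)) / 3 = 17/3 = 5.6667
  S[X,Y] = ((2.5)·(-1) + (-2.5)·(-1) + (-1.5)·(-1) + (1.5)·(3)) / 3 = 6/3 = 2
  S[X,Z] = ((2.5)·(2.25) + (-2.5)·(-1.75) + (-1.5)·(-1.75) + (1.5)·(1.25)) / 3 = 14.5/3 = 4.8333
  S[Y,Y] = ((-1)·(-1) + (-1)·(-1) + (-1)·(-1) + (3)·(3)) / 3 = 12/3 = 4
  S[Y,Z] = ((-1)·(2.25) + (-1)·(-1.75) + (-1)·(-1.75) + (3)·(1.25)) / 3 = 5/3 = 1.6667
  S[Z,Z] = ((2.25)·(2.25) + (-1.75)·(-1.75) + (-1.75)·(-1.75) + (1.25)·(1.25)) / 3 = 12.75/3 = 4.25

S is symmetric (S[j,i] = S[i,j]). Assembling:

S = [[5.6667, 2, 4.8333],
 [2, 4, 1.6667],
 [4.8333, 1.6667, 4.25]]


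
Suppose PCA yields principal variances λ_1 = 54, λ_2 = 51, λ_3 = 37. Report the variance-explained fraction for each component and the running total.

Step 1 — total variance = trace(Sigma) = Σ λ_i = 54 + 51 + 37 = 142.

Step 2 — fraction explained by component i = λ_i / Σ λ:
  PC1: 54/142 = 0.3803
  PC2: 51/142 = 0.3592
  PC3: 37/142 = 0.2606

Step 3 — cumulative fraction after k components = (λ_1 + ... + λ_k) / Σ λ:
  k = 1: 54/142 = 0.3803
  k = 2: (54 + 51)/142 = 105/142 = 0.7394
  k = 3: (54 + 51 + 37)/142 = 142/142 = 1

Summary (fraction, with percent):

explained: PC1 0.3803 (38.03%), PC2 0.3592 (35.92%), PC3 0.2606 (26.06%);  cumulative: 0.3803, 0.7394, 1


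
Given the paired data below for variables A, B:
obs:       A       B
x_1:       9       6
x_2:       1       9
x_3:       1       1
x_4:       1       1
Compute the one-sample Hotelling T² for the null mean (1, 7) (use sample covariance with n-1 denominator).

Step 1 — sample mean vector:
  mean(A) = (9 + 1 + 1 + 1) / 4 = 12/4 = 3
  mean(B) = (6 + 9 + 1 + 1) / 4 = 17/4 = 4.25
  x̄ = (3, 4.25),  deviation x̄ - mu_0 = (3, 4.25) - (1, 7) = (2, -2.75).

Step 2 — sample covariance matrix, S[i,j] = (1/(n-1)) · Σ_k (x_{k,i} - mean_i) · (x_{k,j} - mean_j), divisor n-1 = 3:
  S[A,A] = ((6)·(6) + (-2)·(-2) + (-2)·(-2) + (-2)·(-2)) / 3 = 48/3 = 16
  S[A,B] = ((6)·(1.75) + (-2)·(4.75) + (-2)·(-3.25) + (-2)·(-3.25)) / 3 = 14/3 = 4.6667
  S[B,B] = ((1.75)·(1.75) + (4.75)·(4.75) + (-3.25)·(-3.25) + (-3.25)·(-3.25)) / 3 = 46.75/3 = 15.5833
  S = [[16, 4.6667],
 [4.6667, 15.5833]].

Step 3 — invert S. det(S) = 16·15.5833 - (4.6667)² = 227.5556.
  S^{-1} = (1/det) · [[d, -b], [-b, a]] = [[0.0685, -0.0205],
 [-0.0205, 0.0703]].

Step 4 — quadratic form (x̄ - mu_0)^T · S^{-1} · (x̄ - mu_0):
  S^{-1} · (x̄ - mu_0) = (0.1934, -0.2344),
  (x̄ - mu_0)^T · [...] = (2)·(0.1934) + (-2.75)·(-0.2344) = 1.0312.

Step 5 — scale by n: T² = 4 · 1.0312 = 4.125.

T² ≈ 4.125


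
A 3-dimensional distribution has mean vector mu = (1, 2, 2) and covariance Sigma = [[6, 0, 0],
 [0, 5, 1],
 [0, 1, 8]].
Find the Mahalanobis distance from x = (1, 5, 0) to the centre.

Step 1 — centre the observation: (x - mu) = (0, 3, -2).

Step 2 — invert Sigma (cofactor / det for 3×3, or solve directly):
  Sigma^{-1} = [[0.1667, 0, 0],
 [0, 0.2051, -0.0256],
 [0, -0.0256, 0.1282]].

Step 3 — form the quadratic (x - mu)^T · Sigma^{-1} · (x - mu):
  Sigma^{-1} · (x - mu) = (0, 0.6667, -0.3333).
  (x - mu)^T · [Sigma^{-1} · (x - mu)] = (0)·(0) + (3)·(0.6667) + (-2)·(-0.3333) = 2.6667.

Step 4 — take square root: d = √(2.6667) ≈ 1.633.

d(x, mu) = √(2.6667) ≈ 1.633


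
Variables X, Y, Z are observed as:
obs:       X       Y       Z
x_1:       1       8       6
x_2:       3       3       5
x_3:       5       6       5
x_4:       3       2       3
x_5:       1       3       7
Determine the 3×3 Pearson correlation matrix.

Step 1 — column means:
  mean(X) = (1 + 3 + 5 + 3 + 1) / 5 = 13/5 = 2.6
  mean(Y) = (8 + 3 + 6 + 2 + 3) / 5 = 22/5 = 4.4
  mean(Z) = (6 + 5 + 5 + 3 + 7) / 5 = 26/5 = 5.2

Step 2 — sample variances and covariances s[i,j] = (1/(n-1)) · Σ_k (x_{k,i} - mean_i) · (x_{k,j} - mean_j), with n-1 = 4:
  s[X,X] = ((-1.6)·(-1.6) + (0.4)·(0.4) + (2.4)·(2.4) + (0.4)·(0.4) + (-1.6)·(-1.6)) / 4 = 11.2/4 = 2.8
  s[X,Y] = ((-1.6)·(3.6) + (0.4)·(-1.4) + (2.4)·(1.6) + (0.4)·(-2.4) + (-1.6)·(-1.4)) / 4 = -1.2/4 = -0.3
  s[X,Z] = ((-1.6)·(0.8) + (0.4)·(-0.2) + (2.4)·(-0.2) + (0.4)·(-2.2) + (-1.6)·(1.8)) / 4 = -5.6/4 = -1.4
  s[Y,Y] = ((3.6)·(3.6) + (-1.4)·(-1.4) + (1.6)·(1.6) + (-2.4)·(-2.4) + (-1.4)·(-1.4)) / 4 = 25.2/4 = 6.3
  s[Y,Z] = ((3.6)·(0.8) + (-1.4)·(-0.2) + (1.6)·(-0.2) + (-2.4)·(-2.2) + (-1.4)·(1.8)) / 4 = 5.6/4 = 1.4
  s[Z,Z] = ((0.8)·(0.8) + (-0.2)·(-0.2) + (-0.2)·(-0.2) + (-2.2)·(-2.2) + (1.8)·(1.8)) / 4 = 8.8/4 = 2.2
  Sample standard deviations s_i = √(s[i,i]):
  s(X) = √(2.8) = 1.6733
  s(Y) = √(6.3) = 2.51
  s(Z) = √(2.2) = 1.4832

Step 3 — r_{ij} = s_{ij} / (s_i · s_j):
  r[X,X] = 1 (diagonal).
  r[X,Y] = -0.3 / (1.6733 · 2.51) = -0.3 / 4.2 = -0.0714
  r[X,Z] = -1.4 / (1.6733 · 1.4832) = -1.4 / 2.4819 = -0.5641
  r[Y,Y] = 1 (diagonal).
  r[Y,Z] = 1.4 / (2.51 · 1.4832) = 1.4 / 3.7229 = 0.3761
  r[Z,Z] = 1 (diagonal).

R is symmetric with unit diagonal. Assembling:

R = [[1, -0.0714, -0.5641],
 [-0.0714, 1, 0.3761],
 [-0.5641, 0.3761, 1]]


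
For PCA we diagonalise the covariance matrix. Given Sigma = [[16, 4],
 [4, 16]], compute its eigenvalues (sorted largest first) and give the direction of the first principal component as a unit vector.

Step 1 — characteristic polynomial of 2×2 Sigma:
  det(Sigma - λI) = λ² - trace · λ + det = 0.
  trace = 16 + 16 = 32, det = 16·16 - (4)² = 240.
Step 2 — discriminant:
  Δ = trace² - 4·det = 1024 - 960 = 64.
Step 3 — eigenvalues:
  λ = (trace ± √Δ)/2 = (32 ± 8)/2,
  λ_1 = 20,  λ_2 = 12.

Step 4 — unit eigenvector for λ_1: solve (Sigma - λ_1 I)v = 0. First row:
  (16 - 20)·v_x + (4)·v_y = 0, i.e. (-4)·v_x + (4)·v_y = 0,
  so v ∝ (b, λ_1 - a) = (4, 4) = u.
  ||u|| = √((4)² + (4)²) = √(32) ≈ 5.6569,
  v_1 = u/||u|| ≈ (0.7071, 0.7071) (||v_1|| = 1).

λ_1 = 20,  λ_2 = 12;  v_1 ≈ (0.7071, 0.7071)


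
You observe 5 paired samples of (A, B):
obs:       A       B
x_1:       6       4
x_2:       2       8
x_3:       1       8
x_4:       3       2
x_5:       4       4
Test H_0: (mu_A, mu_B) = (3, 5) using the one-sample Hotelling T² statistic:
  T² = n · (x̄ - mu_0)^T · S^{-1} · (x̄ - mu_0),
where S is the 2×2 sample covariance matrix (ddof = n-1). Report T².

Step 1 — sample mean vector:
  mean(A) = (6 + 2 + 1 + 3 + 4) / 5 = 16/5 = 3.2
  mean(B) = (4 + 8 + 8 + 2 + 4) / 5 = 26/5 = 5.2
  x̄ = (3.2, 5.2),  deviation x̄ - mu_0 = (3.2, 5.2) - (3, 5) = (0.2, 0.2).

Step 2 — sample covariance matrix, S[i,j] = (1/(n-1)) · Σ_k (x_{k,i} - mean_i) · (x_{k,j} - mean_j), divisor n-1 = 4:
  S[A,A] = ((2.8)·(2.8) + (-1.2)·(-1.2) + (-2.2)·(-2.2) + (-0.2)·(-0.2) + (0.8)·(0.8)) / 4 = 14.8/4 = 3.7
  S[A,B] = ((2.8)·(-1.2) + (-1.2)·(2.8) + (-2.2)·(2.8) + (-0.2)·(-3.2) + (0.8)·(-1.2)) / 4 = -13.2/4 = -3.3
  S[B,B] = ((-1.2)·(-1.2) + (2.8)·(2.8) + (2.8)·(2.8) + (-3.2)·(-3.2) + (-1.2)·(-1.2)) / 4 = 28.8/4 = 7.2
  S = [[3.7, -3.3],
 [-3.3, 7.2]].

Step 3 — invert S. det(S) = 3.7·7.2 - (-3.3)² = 15.75.
  S^{-1} = (1/det) · [[d, -b], [-b, a]] = [[0.4571, 0.2095],
 [0.2095, 0.2349]].

Step 4 — quadratic form (x̄ - mu_0)^T · S^{-1} · (x̄ - mu_0):
  S^{-1} · (x̄ - mu_0) = (0.1333, 0.0889),
  (x̄ - mu_0)^T · [...] = (0.2)·(0.1333) + (0.2)·(0.0889) = 0.0444.

Step 5 — scale by n: T² = 5 · 0.0444 = 0.2222.

T² ≈ 0.2222


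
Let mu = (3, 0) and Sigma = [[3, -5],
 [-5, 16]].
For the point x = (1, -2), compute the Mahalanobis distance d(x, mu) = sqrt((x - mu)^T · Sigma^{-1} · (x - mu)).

Step 1 — centre the observation: (x - mu) = (-2, -2).

Step 2 — invert Sigma. det(Sigma) = 3·16 - (-5)² = 23.
  Sigma^{-1} = (1/det) · [[d, -b], [-b, a]] = [[0.6957, 0.2174],
 [0.2174, 0.1304]].

Step 3 — form the quadratic (x - mu)^T · Sigma^{-1} · (x - mu):
  Sigma^{-1} · (x - mu) = (-1.8261, -0.6957).
  (x - mu)^T · [Sigma^{-1} · (x - mu)] = (-2)·(-1.8261) + (-2)·(-0.6957) = 5.0435.

Step 4 — take square root: d = √(5.0435) ≈ 2.2458.

d(x, mu) = √(5.0435) ≈ 2.2458
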